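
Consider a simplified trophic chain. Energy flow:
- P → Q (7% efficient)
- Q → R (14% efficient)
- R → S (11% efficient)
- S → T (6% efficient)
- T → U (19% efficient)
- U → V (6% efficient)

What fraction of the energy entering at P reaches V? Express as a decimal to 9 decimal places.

0.000000737

Product of link efficiencies: 0.07 × 0.14 × 0.11 × 0.06 × 0.19 × 0.06 = 0.000000737352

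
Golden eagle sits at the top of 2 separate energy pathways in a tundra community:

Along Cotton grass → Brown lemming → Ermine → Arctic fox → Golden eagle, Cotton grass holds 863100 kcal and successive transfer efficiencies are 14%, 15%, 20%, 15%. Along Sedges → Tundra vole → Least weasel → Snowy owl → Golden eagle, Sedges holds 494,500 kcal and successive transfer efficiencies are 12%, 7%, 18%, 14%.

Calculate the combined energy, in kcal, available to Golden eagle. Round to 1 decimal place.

648.4 kcal

Via Cotton grass: 863100 × 0.14 × 0.15 × 0.2 × 0.15 = 543.753 kcal
Via Sedges: 494500 × 0.12 × 0.07 × 0.18 × 0.14 = 104.67576 kcal
Total at Golden eagle: 543.753 + 104.67576 = 648.42876 kcal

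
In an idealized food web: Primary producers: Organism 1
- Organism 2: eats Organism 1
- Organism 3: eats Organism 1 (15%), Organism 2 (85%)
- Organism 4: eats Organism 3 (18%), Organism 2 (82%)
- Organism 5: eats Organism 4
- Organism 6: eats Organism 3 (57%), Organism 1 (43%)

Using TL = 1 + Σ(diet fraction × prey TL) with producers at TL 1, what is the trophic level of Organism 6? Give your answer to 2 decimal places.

3.05

Organism 2: 1 + 1 = 2
Organism 3: 1 + (0.15×1 + 0.85×2) = 2.85
Organism 4: 1 + (0.18×2.85 + 0.82×2) = 3.153
Organism 5: 1 + 3.153 = 4.153
Organism 6: 1 + (0.57×2.85 + 0.43×1) = 3.0545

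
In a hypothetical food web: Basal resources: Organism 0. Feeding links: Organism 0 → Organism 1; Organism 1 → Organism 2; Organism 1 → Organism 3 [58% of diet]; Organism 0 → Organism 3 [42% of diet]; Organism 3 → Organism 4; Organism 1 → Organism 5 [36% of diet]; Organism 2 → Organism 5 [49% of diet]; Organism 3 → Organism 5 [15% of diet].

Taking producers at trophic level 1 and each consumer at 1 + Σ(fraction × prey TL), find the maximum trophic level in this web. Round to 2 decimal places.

Organism 1: 1 + 1 = 2
Organism 2: 1 + 2 = 3
Organism 3: 1 + (0.58×2 + 0.42×1) = 2.58
Organism 4: 1 + 2.58 = 3.58
Organism 5: 1 + (0.36×2 + 0.49×3 + 0.15×2.58) = 3.577

3.58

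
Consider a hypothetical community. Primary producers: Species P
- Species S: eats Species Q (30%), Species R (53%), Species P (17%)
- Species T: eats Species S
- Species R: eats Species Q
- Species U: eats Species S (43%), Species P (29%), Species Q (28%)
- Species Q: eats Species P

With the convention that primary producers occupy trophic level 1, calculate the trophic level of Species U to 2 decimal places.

3.29

Species Q: 1 + 1 = 2
Species R: 1 + 2 = 3
Species S: 1 + (0.3×2 + 0.53×3 + 0.17×1) = 3.36
Species T: 1 + 3.36 = 4.36
Species U: 1 + (0.43×3.36 + 0.29×1 + 0.28×2) = 3.2948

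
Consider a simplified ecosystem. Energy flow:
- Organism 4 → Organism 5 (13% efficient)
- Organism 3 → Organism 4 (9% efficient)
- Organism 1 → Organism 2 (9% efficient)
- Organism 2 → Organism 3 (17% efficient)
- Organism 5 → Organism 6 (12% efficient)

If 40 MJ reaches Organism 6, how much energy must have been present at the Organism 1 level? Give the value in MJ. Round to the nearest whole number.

Cumulative transfer efficiency: 0.09 × 0.17 × 0.09 × 0.13 × 0.12 = 0.0000214812
Organism 1 energy = 40 / 0.0000214812 = 1862093 MJ

1862093 MJ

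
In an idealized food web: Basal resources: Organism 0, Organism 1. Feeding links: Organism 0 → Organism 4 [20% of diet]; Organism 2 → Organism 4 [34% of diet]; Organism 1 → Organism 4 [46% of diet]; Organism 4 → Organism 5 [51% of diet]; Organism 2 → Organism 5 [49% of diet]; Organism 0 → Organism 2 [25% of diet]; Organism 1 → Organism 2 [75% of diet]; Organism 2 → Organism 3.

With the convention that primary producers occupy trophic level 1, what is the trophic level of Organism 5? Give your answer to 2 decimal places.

Organism 2: 1 + (0.25×1 + 0.75×1) = 2
Organism 3: 1 + 2 = 3
Organism 4: 1 + (0.2×1 + 0.34×2 + 0.46×1) = 2.34
Organism 5: 1 + (0.51×2.34 + 0.49×2) = 3.1734

3.17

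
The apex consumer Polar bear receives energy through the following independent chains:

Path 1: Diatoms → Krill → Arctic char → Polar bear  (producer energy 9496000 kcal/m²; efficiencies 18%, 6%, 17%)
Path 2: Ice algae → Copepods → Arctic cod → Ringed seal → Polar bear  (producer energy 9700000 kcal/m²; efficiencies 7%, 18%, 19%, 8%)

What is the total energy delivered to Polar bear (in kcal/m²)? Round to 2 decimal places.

19292.40 kcal/m²

Path 1: 9496000 × 0.18 × 0.06 × 0.17 = 17434.656 kcal/m²
Path 2: 9700000 × 0.07 × 0.18 × 0.19 × 0.08 = 1857.744 kcal/m²
Total at Polar bear: 17434.656 + 1857.744 = 19292.4 kcal/m²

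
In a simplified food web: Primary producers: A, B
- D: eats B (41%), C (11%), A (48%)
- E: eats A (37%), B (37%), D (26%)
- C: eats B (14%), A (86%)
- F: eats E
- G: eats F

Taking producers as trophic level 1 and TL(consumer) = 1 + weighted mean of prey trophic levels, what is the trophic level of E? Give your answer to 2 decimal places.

C: 1 + (0.14×1 + 0.86×1) = 2
D: 1 + (0.41×1 + 0.11×2 + 0.48×1) = 2.11
E: 1 + (0.37×1 + 0.37×1 + 0.26×2.11) = 2.2886
F: 1 + 2.2886 = 3.2886
G: 1 + 3.2886 = 4.2886

2.29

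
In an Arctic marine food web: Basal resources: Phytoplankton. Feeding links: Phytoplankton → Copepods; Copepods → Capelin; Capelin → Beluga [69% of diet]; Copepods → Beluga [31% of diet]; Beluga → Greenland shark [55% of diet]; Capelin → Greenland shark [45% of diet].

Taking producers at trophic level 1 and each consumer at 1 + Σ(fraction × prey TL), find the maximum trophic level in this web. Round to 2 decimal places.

Copepods: 1 + 1 = 2
Capelin: 1 + 2 = 3
Beluga: 1 + (0.69×3 + 0.31×2) = 3.69
Greenland shark: 1 + (0.55×3.69 + 0.45×3) = 4.3795

4.38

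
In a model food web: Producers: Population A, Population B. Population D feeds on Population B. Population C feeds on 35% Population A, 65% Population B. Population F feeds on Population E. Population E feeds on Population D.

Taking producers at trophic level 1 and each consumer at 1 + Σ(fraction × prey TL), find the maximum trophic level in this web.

Population C: 1 + (0.35×1 + 0.65×1) = 2
Population D: 1 + 1 = 2
Population E: 1 + 2 = 3
Population F: 1 + 3 = 4

4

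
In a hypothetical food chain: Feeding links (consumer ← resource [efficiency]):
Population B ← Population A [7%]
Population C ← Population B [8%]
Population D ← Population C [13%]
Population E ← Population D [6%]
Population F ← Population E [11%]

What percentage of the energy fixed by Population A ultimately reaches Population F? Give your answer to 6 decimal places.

Product of link efficiencies: 0.07 × 0.08 × 0.13 × 0.06 × 0.11 = 0.0000048048
As a percentage: 0.0000048048 × 100 = 0.000480%

0.000480%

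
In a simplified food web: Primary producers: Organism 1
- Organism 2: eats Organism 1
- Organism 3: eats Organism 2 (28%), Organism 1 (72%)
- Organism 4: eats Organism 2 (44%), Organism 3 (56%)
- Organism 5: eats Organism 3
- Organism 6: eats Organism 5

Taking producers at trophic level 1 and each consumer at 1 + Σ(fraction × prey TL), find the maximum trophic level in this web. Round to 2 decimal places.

4.28

Organism 2: 1 + 1 = 2
Organism 3: 1 + (0.28×2 + 0.72×1) = 2.28
Organism 4: 1 + (0.44×2 + 0.56×2.28) = 3.1568
Organism 5: 1 + 2.28 = 3.28
Organism 6: 1 + 3.28 = 4.28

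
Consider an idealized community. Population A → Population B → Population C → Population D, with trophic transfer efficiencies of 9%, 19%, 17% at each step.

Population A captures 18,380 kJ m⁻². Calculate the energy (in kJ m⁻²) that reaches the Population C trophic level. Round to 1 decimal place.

Population B: 18380 × 0.09 = 1654.2 kJ m⁻²
Population C: 1654.2 × 0.19 = 314.298 kJ m⁻²

314.3 kJ m⁻²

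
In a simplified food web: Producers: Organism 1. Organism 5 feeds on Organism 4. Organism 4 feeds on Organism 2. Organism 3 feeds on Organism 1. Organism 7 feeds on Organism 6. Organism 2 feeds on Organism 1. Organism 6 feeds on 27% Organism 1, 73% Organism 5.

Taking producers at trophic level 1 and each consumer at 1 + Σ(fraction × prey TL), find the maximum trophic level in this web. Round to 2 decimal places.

5.19

Organism 2: 1 + 1 = 2
Organism 3: 1 + 1 = 2
Organism 4: 1 + 2 = 3
Organism 5: 1 + 3 = 4
Organism 6: 1 + (0.27×1 + 0.73×4) = 4.19
Organism 7: 1 + 4.19 = 5.19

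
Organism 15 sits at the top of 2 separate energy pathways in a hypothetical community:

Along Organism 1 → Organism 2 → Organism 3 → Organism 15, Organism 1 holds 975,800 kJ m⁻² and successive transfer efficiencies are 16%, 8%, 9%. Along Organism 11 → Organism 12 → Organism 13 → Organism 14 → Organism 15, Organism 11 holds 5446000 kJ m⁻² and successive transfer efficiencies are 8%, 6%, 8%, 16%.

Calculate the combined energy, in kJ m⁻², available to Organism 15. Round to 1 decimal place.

1458.7 kJ m⁻²

Via Organism 1: 975800 × 0.16 × 0.08 × 0.09 = 1124.1216 kJ m⁻²
Via Organism 11: 5446000 × 0.08 × 0.06 × 0.08 × 0.16 = 334.60224 kJ m⁻²
Total at Organism 15: 1124.1216 + 334.60224 = 1458.72384 kJ m⁻²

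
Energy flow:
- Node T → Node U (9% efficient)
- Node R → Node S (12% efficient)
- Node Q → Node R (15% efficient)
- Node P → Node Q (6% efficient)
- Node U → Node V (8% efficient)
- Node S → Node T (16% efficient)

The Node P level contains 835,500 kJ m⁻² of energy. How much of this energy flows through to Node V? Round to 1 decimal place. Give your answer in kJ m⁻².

1.0 kJ m⁻²

Node Q: 835500 × 0.06 = 50130 kJ m⁻²
Node R: 50130 × 0.15 = 7519.5 kJ m⁻²
Node S: 7519.5 × 0.12 = 902.34 kJ m⁻²
Node T: 902.34 × 0.16 = 144.3744 kJ m⁻²
Node U: 144.3744 × 0.09 = 12.993696 kJ m⁻²
Node V: 12.993696 × 0.08 = 1.03949568 kJ m⁻²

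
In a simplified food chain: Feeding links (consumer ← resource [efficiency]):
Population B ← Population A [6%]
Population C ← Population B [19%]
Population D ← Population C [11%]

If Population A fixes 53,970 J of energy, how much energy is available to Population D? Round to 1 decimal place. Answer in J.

Population B: 53970 × 0.06 = 3238.2 J
Population C: 3238.2 × 0.19 = 615.258 J
Population D: 615.258 × 0.11 = 67.67838 J

67.7 J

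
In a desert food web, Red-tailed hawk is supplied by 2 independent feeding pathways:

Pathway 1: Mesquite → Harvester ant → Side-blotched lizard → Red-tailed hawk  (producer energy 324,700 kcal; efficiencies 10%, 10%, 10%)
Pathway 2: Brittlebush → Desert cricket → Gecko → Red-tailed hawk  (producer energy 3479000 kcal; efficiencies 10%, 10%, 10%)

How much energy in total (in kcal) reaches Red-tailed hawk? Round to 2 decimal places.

Pathway 1: 324700 × 0.1 × 0.1 × 0.1 = 324.7 kcal
Pathway 2: 3479000 × 0.1 × 0.1 × 0.1 = 3479 kcal
Total at Red-tailed hawk: 324.7 + 3479 = 3803.7 kcal

3803.70 kcal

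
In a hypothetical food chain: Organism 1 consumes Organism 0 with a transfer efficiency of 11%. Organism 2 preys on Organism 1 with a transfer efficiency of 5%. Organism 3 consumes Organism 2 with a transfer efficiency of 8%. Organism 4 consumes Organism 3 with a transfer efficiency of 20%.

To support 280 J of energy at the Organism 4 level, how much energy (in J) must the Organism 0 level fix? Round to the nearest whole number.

Cumulative transfer efficiency: 0.11 × 0.05 × 0.08 × 0.2 = 0.000088
Organism 0 energy = 280 / 0.000088 = 3181818 J

3181818 J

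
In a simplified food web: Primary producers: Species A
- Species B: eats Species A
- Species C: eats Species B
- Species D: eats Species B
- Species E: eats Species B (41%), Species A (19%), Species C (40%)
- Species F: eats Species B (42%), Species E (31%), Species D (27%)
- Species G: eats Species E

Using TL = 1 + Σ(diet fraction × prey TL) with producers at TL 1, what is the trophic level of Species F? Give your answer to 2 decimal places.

3.65

Species B: 1 + 1 = 2
Species C: 1 + 2 = 3
Species D: 1 + 2 = 3
Species E: 1 + (0.41×2 + 0.19×1 + 0.4×3) = 3.21
Species F: 1 + (0.42×2 + 0.31×3.21 + 0.27×3) = 3.6451
Species G: 1 + 3.21 = 4.21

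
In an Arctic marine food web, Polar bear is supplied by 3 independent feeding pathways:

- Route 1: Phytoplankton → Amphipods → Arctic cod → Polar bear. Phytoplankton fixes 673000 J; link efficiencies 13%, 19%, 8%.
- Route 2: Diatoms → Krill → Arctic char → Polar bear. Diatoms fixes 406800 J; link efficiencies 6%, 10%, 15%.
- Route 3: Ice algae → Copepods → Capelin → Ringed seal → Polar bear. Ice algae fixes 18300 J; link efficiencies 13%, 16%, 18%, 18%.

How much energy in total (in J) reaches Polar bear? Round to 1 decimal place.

Route 1: 673000 × 0.13 × 0.19 × 0.08 = 1329.848 J
Route 2: 406800 × 0.06 × 0.1 × 0.15 = 366.12 J
Route 3: 18300 × 0.13 × 0.16 × 0.18 × 0.18 = 12.332736 J
Total at Polar bear: 1329.848 + 366.12 + 12.332736 = 1708.300736 J

1708.3 J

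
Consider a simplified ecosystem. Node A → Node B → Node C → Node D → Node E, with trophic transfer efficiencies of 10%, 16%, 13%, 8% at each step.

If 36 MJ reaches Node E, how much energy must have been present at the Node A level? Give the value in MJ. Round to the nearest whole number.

Cumulative transfer efficiency: 0.1 × 0.16 × 0.13 × 0.08 = 0.0001664
Node A energy = 36 / 0.0001664 = 216346 MJ

216346 MJ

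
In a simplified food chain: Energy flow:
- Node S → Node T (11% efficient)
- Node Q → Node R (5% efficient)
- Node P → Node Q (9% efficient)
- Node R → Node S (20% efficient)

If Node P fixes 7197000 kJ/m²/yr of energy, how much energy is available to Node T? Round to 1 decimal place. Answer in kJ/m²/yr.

Node Q: 7197000 × 0.09 = 647730 kJ/m²/yr
Node R: 647730 × 0.05 = 32386.5 kJ/m²/yr
Node S: 32386.5 × 0.2 = 6477.3 kJ/m²/yr
Node T: 6477.3 × 0.11 = 712.503 kJ/m²/yr

712.5 kJ/m²/yr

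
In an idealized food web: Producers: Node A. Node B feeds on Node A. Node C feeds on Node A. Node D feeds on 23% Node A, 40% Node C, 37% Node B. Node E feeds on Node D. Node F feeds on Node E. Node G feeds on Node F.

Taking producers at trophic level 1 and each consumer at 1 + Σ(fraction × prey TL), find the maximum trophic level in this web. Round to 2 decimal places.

Node B: 1 + 1 = 2
Node C: 1 + 1 = 2
Node D: 1 + (0.23×1 + 0.4×2 + 0.37×2) = 2.77
Node E: 1 + 2.77 = 3.77
Node F: 1 + 3.77 = 4.77
Node G: 1 + 4.77 = 5.77

5.77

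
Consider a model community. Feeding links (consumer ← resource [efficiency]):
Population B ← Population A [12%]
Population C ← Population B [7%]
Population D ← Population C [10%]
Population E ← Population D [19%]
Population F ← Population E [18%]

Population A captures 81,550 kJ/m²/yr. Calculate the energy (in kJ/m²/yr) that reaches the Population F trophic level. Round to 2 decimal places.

2.34 kJ/m²/yr

Population B: 81550 × 0.12 = 9786 kJ/m²/yr
Population C: 9786 × 0.07 = 685.02 kJ/m²/yr
Population D: 685.02 × 0.1 = 68.502 kJ/m²/yr
Population E: 68.502 × 0.19 = 13.01538 kJ/m²/yr
Population F: 13.01538 × 0.18 = 2.3427684 kJ/m²/yr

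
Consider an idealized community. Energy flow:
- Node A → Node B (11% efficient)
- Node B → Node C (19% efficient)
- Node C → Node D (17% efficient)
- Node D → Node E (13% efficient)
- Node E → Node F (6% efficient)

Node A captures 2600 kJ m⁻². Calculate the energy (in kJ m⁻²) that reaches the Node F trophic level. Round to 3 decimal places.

0.072 kJ m⁻²

Node B: 2600 × 0.11 = 286 kJ m⁻²
Node C: 286 × 0.19 = 54.34 kJ m⁻²
Node D: 54.34 × 0.17 = 9.2378 kJ m⁻²
Node E: 9.2378 × 0.13 = 1.200914 kJ m⁻²
Node F: 1.200914 × 0.06 = 0.07205484 kJ m⁻²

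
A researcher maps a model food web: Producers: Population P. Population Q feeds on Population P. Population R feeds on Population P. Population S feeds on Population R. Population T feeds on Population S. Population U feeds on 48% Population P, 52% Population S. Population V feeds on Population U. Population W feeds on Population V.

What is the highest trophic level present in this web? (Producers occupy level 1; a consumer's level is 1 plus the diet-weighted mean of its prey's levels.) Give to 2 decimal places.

5.04

Population Q: 1 + 1 = 2
Population R: 1 + 1 = 2
Population S: 1 + 2 = 3
Population T: 1 + 3 = 4
Population U: 1 + (0.48×1 + 0.52×3) = 3.04
Population V: 1 + 3.04 = 4.04
Population W: 1 + 4.04 = 5.04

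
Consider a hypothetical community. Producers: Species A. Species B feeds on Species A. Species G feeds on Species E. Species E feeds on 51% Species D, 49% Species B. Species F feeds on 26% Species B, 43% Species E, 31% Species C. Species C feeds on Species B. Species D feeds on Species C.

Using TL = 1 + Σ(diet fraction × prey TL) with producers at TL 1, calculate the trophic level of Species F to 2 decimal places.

Species B: 1 + 1 = 2
Species C: 1 + 2 = 3
Species D: 1 + 3 = 4
Species E: 1 + (0.51×4 + 0.49×2) = 4.02
Species F: 1 + (0.26×2 + 0.43×4.02 + 0.31×3) = 4.1786
Species G: 1 + 4.02 = 5.02

4.18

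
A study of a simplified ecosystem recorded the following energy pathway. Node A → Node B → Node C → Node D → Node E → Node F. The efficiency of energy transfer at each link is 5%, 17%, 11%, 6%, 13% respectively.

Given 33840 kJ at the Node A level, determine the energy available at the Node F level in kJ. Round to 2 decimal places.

0.25 kJ

Node B: 33840 × 0.05 = 1692 kJ
Node C: 1692 × 0.17 = 287.64 kJ
Node D: 287.64 × 0.11 = 31.6404 kJ
Node E: 31.6404 × 0.06 = 1.898424 kJ
Node F: 1.898424 × 0.13 = 0.24679512 kJ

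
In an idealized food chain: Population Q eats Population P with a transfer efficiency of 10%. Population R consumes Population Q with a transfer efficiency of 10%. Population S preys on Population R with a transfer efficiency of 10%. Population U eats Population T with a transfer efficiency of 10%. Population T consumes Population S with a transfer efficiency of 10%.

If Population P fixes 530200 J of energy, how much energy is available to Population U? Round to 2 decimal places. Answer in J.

5.30 J

Population Q: 530200 × 0.1 = 53020 J
Population R: 53020 × 0.1 = 5302 J
Population S: 5302 × 0.1 = 530.2 J
Population T: 530.2 × 0.1 = 53.02 J
Population U: 53.02 × 0.1 = 5.302 J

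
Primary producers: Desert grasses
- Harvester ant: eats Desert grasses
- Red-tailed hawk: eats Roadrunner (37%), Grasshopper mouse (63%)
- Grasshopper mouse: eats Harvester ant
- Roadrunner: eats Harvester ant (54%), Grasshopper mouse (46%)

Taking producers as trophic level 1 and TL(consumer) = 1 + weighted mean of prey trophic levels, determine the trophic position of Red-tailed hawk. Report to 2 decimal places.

4.17

Harvester ant: 1 + 1 = 2
Grasshopper mouse: 1 + 2 = 3
Roadrunner: 1 + (0.54×2 + 0.46×3) = 3.46
Red-tailed hawk: 1 + (0.37×3.46 + 0.63×3) = 4.1702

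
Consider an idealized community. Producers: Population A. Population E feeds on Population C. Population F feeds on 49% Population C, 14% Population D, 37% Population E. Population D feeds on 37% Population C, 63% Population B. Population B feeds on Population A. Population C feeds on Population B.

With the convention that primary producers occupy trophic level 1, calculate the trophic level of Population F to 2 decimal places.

4.42

Population B: 1 + 1 = 2
Population C: 1 + 2 = 3
Population D: 1 + (0.37×3 + 0.63×2) = 3.37
Population E: 1 + 3 = 4
Population F: 1 + (0.49×3 + 0.14×3.37 + 0.37×4) = 4.4218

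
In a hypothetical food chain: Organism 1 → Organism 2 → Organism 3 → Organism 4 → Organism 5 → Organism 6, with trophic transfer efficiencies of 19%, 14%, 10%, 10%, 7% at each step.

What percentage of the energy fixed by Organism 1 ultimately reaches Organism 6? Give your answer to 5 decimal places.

0.00186%

Product of link efficiencies: 0.19 × 0.14 × 0.1 × 0.1 × 0.07 = 0.00001862
As a percentage: 0.00001862 × 100 = 0.00186%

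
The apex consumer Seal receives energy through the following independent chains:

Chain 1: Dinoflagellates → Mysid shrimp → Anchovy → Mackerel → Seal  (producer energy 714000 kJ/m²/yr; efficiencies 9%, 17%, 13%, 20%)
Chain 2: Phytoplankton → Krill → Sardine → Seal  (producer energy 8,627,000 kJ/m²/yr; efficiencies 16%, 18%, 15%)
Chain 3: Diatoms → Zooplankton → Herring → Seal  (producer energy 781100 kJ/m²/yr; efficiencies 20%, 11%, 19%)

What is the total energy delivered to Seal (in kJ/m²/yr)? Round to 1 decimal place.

40817.7 kJ/m²/yr

Chain 1: 714000 × 0.09 × 0.17 × 0.13 × 0.2 = 284.0292 kJ/m²/yr
Chain 2: 8627000 × 0.16 × 0.18 × 0.15 = 37268.64 kJ/m²/yr
Chain 3: 781100 × 0.2 × 0.11 × 0.19 = 3264.998 kJ/m²/yr
Total at Seal: 284.0292 + 37268.64 + 3264.998 = 40817.6672 kJ/m²/yr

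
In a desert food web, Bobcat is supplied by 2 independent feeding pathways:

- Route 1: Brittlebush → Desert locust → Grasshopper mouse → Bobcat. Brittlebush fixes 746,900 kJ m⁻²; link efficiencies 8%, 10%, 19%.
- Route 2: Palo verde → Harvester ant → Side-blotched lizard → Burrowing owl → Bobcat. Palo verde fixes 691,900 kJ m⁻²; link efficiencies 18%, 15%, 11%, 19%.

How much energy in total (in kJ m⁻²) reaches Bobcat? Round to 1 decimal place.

1525.7 kJ m⁻²

Route 1: 746900 × 0.08 × 0.1 × 0.19 = 1135.288 kJ m⁻²
Route 2: 691900 × 0.18 × 0.15 × 0.11 × 0.19 = 390.43917 kJ m⁻²
Total at Bobcat: 1135.288 + 390.43917 = 1525.72717 kJ m⁻²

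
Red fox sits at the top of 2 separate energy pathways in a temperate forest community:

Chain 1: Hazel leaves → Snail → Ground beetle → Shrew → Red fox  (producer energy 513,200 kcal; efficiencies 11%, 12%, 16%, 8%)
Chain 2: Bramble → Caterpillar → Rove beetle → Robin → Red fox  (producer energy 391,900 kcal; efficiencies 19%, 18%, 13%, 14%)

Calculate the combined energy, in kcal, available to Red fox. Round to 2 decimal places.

330.64 kcal

Chain 1: 513200 × 0.11 × 0.12 × 0.16 × 0.08 = 86.710272 kcal
Chain 2: 391900 × 0.19 × 0.18 × 0.13 × 0.14 = 243.934236 kcal
Total at Red fox: 86.710272 + 243.934236 = 330.644508 kcal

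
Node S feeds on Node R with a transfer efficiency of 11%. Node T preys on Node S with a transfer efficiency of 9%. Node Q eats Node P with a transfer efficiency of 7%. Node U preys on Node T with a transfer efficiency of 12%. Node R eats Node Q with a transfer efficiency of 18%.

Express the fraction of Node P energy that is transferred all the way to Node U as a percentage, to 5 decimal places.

0.00150%

Product of link efficiencies: 0.07 × 0.18 × 0.11 × 0.09 × 0.12 = 0.0000149688
As a percentage: 0.0000149688 × 100 = 0.00150%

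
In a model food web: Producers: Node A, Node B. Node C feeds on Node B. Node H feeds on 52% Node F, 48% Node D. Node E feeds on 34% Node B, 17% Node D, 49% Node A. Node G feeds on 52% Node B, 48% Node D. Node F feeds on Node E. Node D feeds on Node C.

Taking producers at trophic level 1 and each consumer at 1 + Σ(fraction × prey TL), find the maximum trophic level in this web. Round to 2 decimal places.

Node C: 1 + 1 = 2
Node D: 1 + 2 = 3
Node E: 1 + (0.34×1 + 0.17×3 + 0.49×1) = 2.34
Node F: 1 + 2.34 = 3.34
Node G: 1 + (0.52×1 + 0.48×3) = 2.96
Node H: 1 + (0.52×3.34 + 0.48×3) = 4.1768

4.18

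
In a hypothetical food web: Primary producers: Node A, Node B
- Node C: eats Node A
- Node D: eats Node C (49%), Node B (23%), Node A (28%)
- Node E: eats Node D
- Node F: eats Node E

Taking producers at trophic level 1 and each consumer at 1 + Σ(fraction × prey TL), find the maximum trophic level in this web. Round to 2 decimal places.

Node C: 1 + 1 = 2
Node D: 1 + (0.49×2 + 0.23×1 + 0.28×1) = 2.49
Node E: 1 + 2.49 = 3.49
Node F: 1 + 3.49 = 4.49

4.49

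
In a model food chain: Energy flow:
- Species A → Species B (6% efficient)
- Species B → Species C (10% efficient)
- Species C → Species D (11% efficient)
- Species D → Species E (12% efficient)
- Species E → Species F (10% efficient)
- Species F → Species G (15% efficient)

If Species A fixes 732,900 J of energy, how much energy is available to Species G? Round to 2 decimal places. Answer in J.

Species B: 732900 × 0.06 = 43974 J
Species C: 43974 × 0.1 = 4397.4 J
Species D: 4397.4 × 0.11 = 483.714 J
Species E: 483.714 × 0.12 = 58.04568 J
Species F: 58.04568 × 0.1 = 5.804568 J
Species G: 5.804568 × 0.15 = 0.8706852 J

0.87 J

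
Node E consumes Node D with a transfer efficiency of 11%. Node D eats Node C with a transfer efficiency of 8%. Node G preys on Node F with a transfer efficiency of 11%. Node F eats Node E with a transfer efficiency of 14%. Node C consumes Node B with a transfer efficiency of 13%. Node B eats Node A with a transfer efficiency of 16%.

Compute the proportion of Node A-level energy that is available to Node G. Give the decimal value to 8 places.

0.00000282

Product of link efficiencies: 0.16 × 0.13 × 0.08 × 0.11 × 0.14 × 0.11 = 0.000002818816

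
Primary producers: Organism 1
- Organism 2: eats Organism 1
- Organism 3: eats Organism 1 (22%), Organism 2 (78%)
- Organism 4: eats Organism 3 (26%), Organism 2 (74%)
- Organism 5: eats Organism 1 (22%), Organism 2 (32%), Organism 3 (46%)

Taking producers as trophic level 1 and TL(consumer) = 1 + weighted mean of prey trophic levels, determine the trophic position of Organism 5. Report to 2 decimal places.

3.14

Organism 2: 1 + 1 = 2
Organism 3: 1 + (0.22×1 + 0.78×2) = 2.78
Organism 4: 1 + (0.26×2.78 + 0.74×2) = 3.2028
Organism 5: 1 + (0.22×1 + 0.32×2 + 0.46×2.78) = 3.1388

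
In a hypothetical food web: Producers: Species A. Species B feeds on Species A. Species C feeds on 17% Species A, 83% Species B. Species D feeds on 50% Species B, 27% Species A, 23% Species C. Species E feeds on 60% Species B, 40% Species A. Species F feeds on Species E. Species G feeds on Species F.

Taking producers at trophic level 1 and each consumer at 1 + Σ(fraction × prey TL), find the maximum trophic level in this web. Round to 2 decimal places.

Species B: 1 + 1 = 2
Species C: 1 + (0.17×1 + 0.83×2) = 2.83
Species D: 1 + (0.5×2 + 0.27×1 + 0.23×2.83) = 2.9209
Species E: 1 + (0.6×2 + 0.4×1) = 2.6
Species F: 1 + 2.6 = 3.6
Species G: 1 + 3.6 = 4.6

4.60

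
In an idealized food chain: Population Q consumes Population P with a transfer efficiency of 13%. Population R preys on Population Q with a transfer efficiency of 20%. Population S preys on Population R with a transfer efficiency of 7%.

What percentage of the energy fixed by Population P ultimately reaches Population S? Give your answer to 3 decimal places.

Product of link efficiencies: 0.13 × 0.2 × 0.07 = 0.00182
As a percentage: 0.00182 × 100 = 0.182%

0.182%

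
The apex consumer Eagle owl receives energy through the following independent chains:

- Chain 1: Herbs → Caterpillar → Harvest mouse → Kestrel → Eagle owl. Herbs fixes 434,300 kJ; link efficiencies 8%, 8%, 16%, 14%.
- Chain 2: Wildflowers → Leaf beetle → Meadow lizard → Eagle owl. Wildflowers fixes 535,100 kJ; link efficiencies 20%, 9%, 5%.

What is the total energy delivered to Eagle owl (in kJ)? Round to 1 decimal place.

Chain 1: 434300 × 0.08 × 0.08 × 0.16 × 0.14 = 62.261248 kJ
Chain 2: 535100 × 0.2 × 0.09 × 0.05 = 481.59 kJ
Total at Eagle owl: 62.261248 + 481.59 = 543.851248 kJ

543.9 kJ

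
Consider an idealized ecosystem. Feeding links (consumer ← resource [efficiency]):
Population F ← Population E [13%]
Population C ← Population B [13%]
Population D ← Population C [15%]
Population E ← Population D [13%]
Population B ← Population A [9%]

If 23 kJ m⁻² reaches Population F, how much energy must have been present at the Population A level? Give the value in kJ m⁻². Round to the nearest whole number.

Cumulative transfer efficiency: 0.09 × 0.13 × 0.15 × 0.13 × 0.13 = 0.0000296595
Population A energy = 23 / 0.0000296595 = 775468 kJ m⁻²

775468 kJ m⁻²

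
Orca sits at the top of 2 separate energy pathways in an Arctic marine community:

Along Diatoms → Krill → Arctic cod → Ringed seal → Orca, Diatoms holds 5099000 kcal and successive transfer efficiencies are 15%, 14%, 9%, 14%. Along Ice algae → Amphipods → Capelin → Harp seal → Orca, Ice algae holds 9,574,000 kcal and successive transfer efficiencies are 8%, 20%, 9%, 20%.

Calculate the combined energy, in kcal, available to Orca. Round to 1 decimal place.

4106.5 kcal

Via Diatoms: 5099000 × 0.15 × 0.14 × 0.09 × 0.14 = 1349.1954 kcal
Via Ice algae: 9574000 × 0.08 × 0.2 × 0.09 × 0.2 = 2757.312 kcal
Total at Orca: 1349.1954 + 2757.312 = 4106.5074 kcal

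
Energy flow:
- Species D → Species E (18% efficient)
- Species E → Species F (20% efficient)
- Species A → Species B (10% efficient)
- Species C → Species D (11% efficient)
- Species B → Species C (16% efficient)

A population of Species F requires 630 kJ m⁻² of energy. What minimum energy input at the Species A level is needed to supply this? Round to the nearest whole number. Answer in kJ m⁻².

9943182 kJ m⁻²

Cumulative transfer efficiency: 0.1 × 0.16 × 0.11 × 0.18 × 0.2 = 0.00006336
Species A energy = 630 / 0.00006336 = 9943182 kJ m⁻²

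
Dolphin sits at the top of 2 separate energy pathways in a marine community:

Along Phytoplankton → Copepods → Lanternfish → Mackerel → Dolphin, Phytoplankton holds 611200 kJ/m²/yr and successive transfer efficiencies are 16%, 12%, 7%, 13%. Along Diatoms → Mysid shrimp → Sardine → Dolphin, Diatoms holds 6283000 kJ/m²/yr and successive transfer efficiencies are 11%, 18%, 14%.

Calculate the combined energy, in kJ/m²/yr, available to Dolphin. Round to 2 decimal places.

Via Phytoplankton: 611200 × 0.16 × 0.12 × 0.07 × 0.13 = 106.788864 kJ/m²/yr
Via Diatoms: 6283000 × 0.11 × 0.18 × 0.14 = 17416.476 kJ/m²/yr
Total at Dolphin: 106.788864 + 17416.476 = 17523.264864 kJ/m²/yr

17523.26 kJ/m²/yr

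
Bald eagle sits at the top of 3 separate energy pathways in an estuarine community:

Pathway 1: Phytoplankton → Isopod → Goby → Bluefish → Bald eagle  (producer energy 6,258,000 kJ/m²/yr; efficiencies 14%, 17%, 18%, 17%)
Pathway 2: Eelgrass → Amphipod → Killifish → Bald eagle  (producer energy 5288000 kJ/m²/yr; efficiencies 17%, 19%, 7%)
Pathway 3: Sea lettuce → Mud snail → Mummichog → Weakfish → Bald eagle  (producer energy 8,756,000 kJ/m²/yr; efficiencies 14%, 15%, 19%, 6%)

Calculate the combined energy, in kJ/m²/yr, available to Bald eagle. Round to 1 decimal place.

Pathway 1: 6258000 × 0.14 × 0.17 × 0.18 × 0.17 = 4557.57624 kJ/m²/yr
Pathway 2: 5288000 × 0.17 × 0.19 × 0.07 = 11956.168 kJ/m²/yr
Pathway 3: 8756000 × 0.14 × 0.15 × 0.19 × 0.06 = 2096.1864 kJ/m²/yr
Total at Bald eagle: 4557.57624 + 11956.168 + 2096.1864 = 18609.93064 kJ/m²/yr

18609.9 kJ/m²/yr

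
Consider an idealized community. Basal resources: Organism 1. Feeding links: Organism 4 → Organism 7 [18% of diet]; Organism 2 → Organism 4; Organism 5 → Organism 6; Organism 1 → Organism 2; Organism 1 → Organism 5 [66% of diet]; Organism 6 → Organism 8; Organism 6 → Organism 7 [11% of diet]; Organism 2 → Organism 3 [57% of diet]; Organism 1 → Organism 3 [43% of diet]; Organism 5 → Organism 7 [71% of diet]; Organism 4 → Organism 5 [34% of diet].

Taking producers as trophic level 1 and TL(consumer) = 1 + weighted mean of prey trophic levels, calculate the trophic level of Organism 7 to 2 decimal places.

Organism 2: 1 + 1 = 2
Organism 3: 1 + (0.43×1 + 0.57×2) = 2.57
Organism 4: 1 + 2 = 3
Organism 5: 1 + (0.66×1 + 0.34×3) = 2.68
Organism 6: 1 + 2.68 = 3.68
Organism 7: 1 + (0.11×3.68 + 0.71×2.68 + 0.18×3) = 3.8476
Organism 8: 1 + 3.68 = 4.68

3.85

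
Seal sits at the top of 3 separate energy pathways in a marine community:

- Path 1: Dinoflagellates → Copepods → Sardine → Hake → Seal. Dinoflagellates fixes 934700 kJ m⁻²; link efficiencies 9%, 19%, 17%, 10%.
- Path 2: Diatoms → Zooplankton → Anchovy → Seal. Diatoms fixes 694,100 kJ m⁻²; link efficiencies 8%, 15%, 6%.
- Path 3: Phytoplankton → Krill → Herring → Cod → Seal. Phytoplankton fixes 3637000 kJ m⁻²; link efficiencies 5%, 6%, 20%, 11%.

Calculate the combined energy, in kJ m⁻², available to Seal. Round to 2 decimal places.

1011.51 kJ m⁻²

Path 1: 934700 × 0.09 × 0.19 × 0.17 × 0.1 = 271.71729 kJ m⁻²
Path 2: 694100 × 0.08 × 0.15 × 0.06 = 499.752 kJ m⁻²
Path 3: 3637000 × 0.05 × 0.06 × 0.2 × 0.11 = 240.042 kJ m⁻²
Total at Seal: 271.71729 + 499.752 + 240.042 = 1011.51129 kJ m⁻²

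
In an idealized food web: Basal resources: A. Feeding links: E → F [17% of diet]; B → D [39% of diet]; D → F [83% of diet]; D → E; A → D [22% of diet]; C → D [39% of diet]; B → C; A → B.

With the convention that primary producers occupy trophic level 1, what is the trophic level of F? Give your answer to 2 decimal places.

4.34

B: 1 + 1 = 2
C: 1 + 2 = 3
D: 1 + (0.39×2 + 0.22×1 + 0.39×3) = 3.17
E: 1 + 3.17 = 4.17
F: 1 + (0.83×3.17 + 0.17×4.17) = 4.34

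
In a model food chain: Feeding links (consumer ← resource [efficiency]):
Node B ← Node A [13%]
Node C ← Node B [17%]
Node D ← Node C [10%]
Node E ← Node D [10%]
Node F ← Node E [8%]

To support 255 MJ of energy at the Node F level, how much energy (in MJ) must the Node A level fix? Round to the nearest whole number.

Cumulative transfer efficiency: 0.13 × 0.17 × 0.1 × 0.1 × 0.08 = 0.00001768
Node A energy = 255 / 0.00001768 = 14423077 MJ

14423077 MJ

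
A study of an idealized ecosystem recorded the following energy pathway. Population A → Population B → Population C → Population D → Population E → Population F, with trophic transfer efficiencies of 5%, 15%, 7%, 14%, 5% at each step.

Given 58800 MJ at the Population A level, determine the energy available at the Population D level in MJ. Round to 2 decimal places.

30.87 MJ

Population B: 58800 × 0.05 = 2940 MJ
Population C: 2940 × 0.15 = 441 MJ
Population D: 441 × 0.07 = 30.87 MJ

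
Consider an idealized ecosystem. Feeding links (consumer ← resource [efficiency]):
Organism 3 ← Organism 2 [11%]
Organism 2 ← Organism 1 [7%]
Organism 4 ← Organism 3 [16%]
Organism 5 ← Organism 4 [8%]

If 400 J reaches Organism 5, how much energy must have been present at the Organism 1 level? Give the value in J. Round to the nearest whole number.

4058442 J

Cumulative transfer efficiency: 0.07 × 0.11 × 0.16 × 0.08 = 0.00009856
Organism 1 energy = 400 / 0.00009856 = 4058442 J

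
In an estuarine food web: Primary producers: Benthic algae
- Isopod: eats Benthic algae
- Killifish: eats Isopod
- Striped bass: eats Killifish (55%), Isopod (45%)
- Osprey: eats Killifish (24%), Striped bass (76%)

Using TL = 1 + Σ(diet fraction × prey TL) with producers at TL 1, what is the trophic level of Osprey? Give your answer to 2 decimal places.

Isopod: 1 + 1 = 2
Killifish: 1 + 2 = 3
Striped bass: 1 + (0.55×3 + 0.45×2) = 3.55
Osprey: 1 + (0.24×3 + 0.76×3.55) = 4.418

4.42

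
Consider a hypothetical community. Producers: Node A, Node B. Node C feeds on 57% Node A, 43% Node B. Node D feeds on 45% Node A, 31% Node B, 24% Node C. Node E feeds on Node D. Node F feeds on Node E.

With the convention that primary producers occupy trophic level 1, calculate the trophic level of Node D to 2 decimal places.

2.24

Node C: 1 + (0.57×1 + 0.43×1) = 2
Node D: 1 + (0.45×1 + 0.31×1 + 0.24×2) = 2.24
Node E: 1 + 2.24 = 3.24
Node F: 1 + 3.24 = 4.24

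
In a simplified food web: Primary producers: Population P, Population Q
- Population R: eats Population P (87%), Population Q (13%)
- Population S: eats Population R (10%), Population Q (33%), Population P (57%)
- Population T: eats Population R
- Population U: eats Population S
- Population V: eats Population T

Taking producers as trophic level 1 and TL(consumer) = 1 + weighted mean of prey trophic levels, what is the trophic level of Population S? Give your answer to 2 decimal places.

2.10

Population R: 1 + (0.87×1 + 0.13×1) = 2
Population S: 1 + (0.1×2 + 0.33×1 + 0.57×1) = 2.1
Population T: 1 + 2 = 3
Population U: 1 + 2.1 = 3.1
Population V: 1 + 3 = 4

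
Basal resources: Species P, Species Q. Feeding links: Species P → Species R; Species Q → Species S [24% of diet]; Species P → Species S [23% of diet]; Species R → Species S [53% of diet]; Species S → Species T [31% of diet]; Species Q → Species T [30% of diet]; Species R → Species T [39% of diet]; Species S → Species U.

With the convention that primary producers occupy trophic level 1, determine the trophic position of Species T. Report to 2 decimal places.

2.86

Species R: 1 + 1 = 2
Species S: 1 + (0.24×1 + 0.23×1 + 0.53×2) = 2.53
Species T: 1 + (0.31×2.53 + 0.3×1 + 0.39×2) = 2.8643
Species U: 1 + 2.53 = 3.53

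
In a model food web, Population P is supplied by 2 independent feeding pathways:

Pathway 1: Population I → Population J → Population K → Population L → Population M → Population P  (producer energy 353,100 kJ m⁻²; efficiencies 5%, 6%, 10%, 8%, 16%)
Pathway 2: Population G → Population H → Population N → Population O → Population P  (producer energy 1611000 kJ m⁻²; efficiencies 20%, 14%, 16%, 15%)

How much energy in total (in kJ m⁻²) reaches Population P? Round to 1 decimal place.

Pathway 1: 353100 × 0.05 × 0.06 × 0.1 × 0.08 × 0.16 = 1.355904 kJ m⁻²
Pathway 2: 1611000 × 0.2 × 0.14 × 0.16 × 0.15 = 1082.592 kJ m⁻²
Total at Population P: 1.355904 + 1082.592 = 1083.947904 kJ m⁻²

1083.9 kJ m⁻²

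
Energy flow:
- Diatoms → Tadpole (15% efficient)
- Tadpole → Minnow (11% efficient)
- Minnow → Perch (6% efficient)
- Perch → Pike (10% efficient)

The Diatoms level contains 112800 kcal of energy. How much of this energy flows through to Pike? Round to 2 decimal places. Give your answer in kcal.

11.17 kcal

Tadpole: 112800 × 0.15 = 16920 kcal
Minnow: 16920 × 0.11 = 1861.2 kcal
Perch: 1861.2 × 0.06 = 111.672 kcal
Pike: 111.672 × 0.1 = 11.1672 kcal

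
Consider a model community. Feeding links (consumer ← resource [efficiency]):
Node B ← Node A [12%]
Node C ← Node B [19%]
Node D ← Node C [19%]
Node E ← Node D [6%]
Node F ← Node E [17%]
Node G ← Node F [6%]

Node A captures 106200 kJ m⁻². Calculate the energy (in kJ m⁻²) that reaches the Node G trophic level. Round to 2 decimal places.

0.28 kJ m⁻²

Node B: 106200 × 0.12 = 12744 kJ m⁻²
Node C: 12744 × 0.19 = 2421.36 kJ m⁻²
Node D: 2421.36 × 0.19 = 460.0584 kJ m⁻²
Node E: 460.0584 × 0.06 = 27.603504 kJ m⁻²
Node F: 27.603504 × 0.17 = 4.69259568 kJ m⁻²
Node G: 4.69259568 × 0.06 = 0.2815557408 kJ m⁻²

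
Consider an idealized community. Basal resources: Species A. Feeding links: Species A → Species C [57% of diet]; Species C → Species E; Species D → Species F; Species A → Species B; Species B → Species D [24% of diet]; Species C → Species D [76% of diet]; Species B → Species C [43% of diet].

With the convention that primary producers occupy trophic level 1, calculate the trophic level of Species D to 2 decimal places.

3.33

Species B: 1 + 1 = 2
Species C: 1 + (0.57×1 + 0.43×2) = 2.43
Species D: 1 + (0.24×2 + 0.76×2.43) = 3.3268
Species E: 1 + 2.43 = 3.43
Species F: 1 + 3.3268 = 4.3268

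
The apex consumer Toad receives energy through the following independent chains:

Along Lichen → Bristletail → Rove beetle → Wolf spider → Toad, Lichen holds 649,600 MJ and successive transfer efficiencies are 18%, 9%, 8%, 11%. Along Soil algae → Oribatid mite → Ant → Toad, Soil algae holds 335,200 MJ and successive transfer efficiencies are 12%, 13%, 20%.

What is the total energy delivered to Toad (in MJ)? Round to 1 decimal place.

Via Lichen: 649600 × 0.18 × 0.09 × 0.08 × 0.11 = 92.606976 MJ
Via Soil algae: 335200 × 0.12 × 0.13 × 0.2 = 1045.824 MJ
Total at Toad: 92.606976 + 1045.824 = 1138.430976 MJ

1138.4 MJ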